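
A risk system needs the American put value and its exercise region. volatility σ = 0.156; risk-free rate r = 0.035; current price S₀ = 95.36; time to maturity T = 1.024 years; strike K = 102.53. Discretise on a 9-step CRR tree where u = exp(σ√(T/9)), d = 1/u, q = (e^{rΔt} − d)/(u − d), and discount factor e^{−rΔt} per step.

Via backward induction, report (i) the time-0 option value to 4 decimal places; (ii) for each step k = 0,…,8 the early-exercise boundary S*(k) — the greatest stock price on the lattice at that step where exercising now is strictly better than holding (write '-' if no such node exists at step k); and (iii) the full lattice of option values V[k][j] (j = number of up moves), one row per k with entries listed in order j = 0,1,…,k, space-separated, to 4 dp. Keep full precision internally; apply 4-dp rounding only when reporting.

price = 8.9050
boundary = - - 85.8343 81.4344 85.8343 90.4719 85.8343 90.4719 95.3600
tree:
8.9050
12.3800 5.8255
16.6957 8.5654 3.3882
21.0956 12.1846 5.3527 1.6348
25.2699 16.6957 8.1915 2.8223 0.5718
29.2302 21.0956 12.0581 4.7519 1.0961 0.1013
32.9875 25.2699 16.6957 7.7428 2.0792 0.2140 0.0000
36.5523 29.2302 21.0956 12.0581 3.8932 0.4521 0.0000 0.0000
39.9343 32.9875 25.2699 16.6957 7.1700 0.9551 0.0000 0.0000 0.0000
43.1429 36.5523 29.2302 21.0956 12.0581 2.0178 0.0000 0.0000 0.0000 0.0000

Δt=0.11378, u=1.05403, d=0.94874, q=0.52475, disc=e^(-rΔt)=0.99603
k=9 terminal: V=max(K-S,0) → 43.1429 36.5523 29.2302 21.0956 12.0581 2.0178 0.0000 0.0000 0.0000 0.0000
k=8: j=0 S=62.5957 intr=39.9343 cont=39.5268 V=39.9343[EX]; j=1 S=69.5425 intr=32.9875 cont=32.5801 V=32.9875[EX]; j=2 S=77.2601 intr=25.2699 cont=24.8624 V=25.2699[EX]; j=3 S=85.8343 intr=16.6957 cont=16.2882 V=16.6957[EX]; j=4 S=95.3600 intr=7.1700 cont=6.7625 V=7.1700[EX]; j=5 S=105.9429 intr=0.0000 cont=0.9551 V=0.9551[hold]; j=6 S=117.7002 intr=0.0000 cont=0.0000 V=0.0000[hold]; j=7 S=130.7623 intr=0.0000 cont=0.0000 V=0.0000[hold]; j=8 S=145.2740 intr=0.0000 cont=0.0000 V=0.0000[hold]  S*(8)=95.3600
k=7: j=0 S=65.9777 intr=36.5523 cont=36.1448 V=36.5523[EX]; j=1 S=73.2998 intr=29.2302 cont=28.8227 V=29.2302[EX]; j=2 S=81.4344 intr=21.0956 cont=20.6881 V=21.0956[EX]; j=3 S=90.4719 intr=12.0581 cont=11.6507 V=12.0581[EX]; j=4 S=100.5122 intr=2.0178 cont=3.8932 V=3.8932[hold]; j=5 S=111.6669 intr=0.0000 cont=0.4521 V=0.4521[hold]; j=6 S=124.0594 intr=0.0000 cont=0.0000 V=0.0000[hold]; j=7 S=137.8273 intr=0.0000 cont=0.0000 V=0.0000[hold]  S*(7)=90.4719
k=6: j=0 S=69.5425 intr=32.9875 cont=32.5801 V=32.9875[EX]; j=1 S=77.2601 intr=25.2699 cont=24.8624 V=25.2699[EX]; j=2 S=85.8343 intr=16.6957 cont=16.2882 V=16.6957[EX]; j=3 S=95.3600 intr=7.1700 cont=7.7428 V=7.7428[hold]; j=4 S=105.9429 intr=0.0000 cont=2.0792 V=2.0792[hold]; j=5 S=117.7002 intr=0.0000 cont=0.2140 V=0.2140[hold]; j=6 S=130.7623 intr=0.0000 cont=0.0000 V=0.0000[hold]  S*(6)=85.8343
k=5: j=0 S=73.2998 intr=29.2302 cont=28.8227 V=29.2302[EX]; j=1 S=81.4344 intr=21.0956 cont=20.6881 V=21.0956[EX]; j=2 S=90.4719 intr=12.0581 cont=11.9500 V=12.0581[EX]; j=3 S=100.5122 intr=2.0178 cont=4.7519 V=4.7519[hold]; j=4 S=111.6669 intr=0.0000 cont=1.0961 V=1.0961[hold]; j=5 S=124.0594 intr=0.0000 cont=0.1013 V=0.1013[hold]  S*(5)=90.4719
k=4: j=0 S=77.2601 intr=25.2699 cont=24.8624 V=25.2699[EX]; j=1 S=85.8343 intr=16.6957 cont=16.2882 V=16.6957[EX]; j=2 S=95.3600 intr=7.1700 cont=8.1915 V=8.1915[hold]; j=3 S=105.9429 intr=0.0000 cont=2.8223 V=2.8223[hold]; j=4 S=117.7002 intr=0.0000 cont=0.5718 V=0.5718[hold]  S*(4)=85.8343
k=3: j=0 S=81.4344 intr=21.0956 cont=20.6881 V=21.0956[EX]; j=1 S=90.4719 intr=12.0581 cont=12.1846 V=12.1846[hold]; j=2 S=100.5122 intr=2.0178 cont=5.3527 V=5.3527[hold]; j=3 S=111.6669 intr=0.0000 cont=1.6348 V=1.6348[hold]  S*(3)=81.4344
k=2: j=0 S=85.8343 intr=16.6957 cont=16.3543 V=16.6957[EX]; j=1 S=95.3600 intr=7.1700 cont=8.5654 V=8.5654[hold]; j=2 S=105.9429 intr=0.0000 cont=3.3882 V=3.3882[hold]  S*(2)=85.8343
k=1: j=0 S=90.4719 intr=12.0581 cont=12.3800 V=12.3800[hold]; j=1 S=100.5122 intr=2.0178 cont=5.8255 V=5.8255[hold]  S*(1)=-
k=0: j=0 S=95.3600 intr=7.1700 cont=8.9050 V=8.9050[hold]  S*(0)=-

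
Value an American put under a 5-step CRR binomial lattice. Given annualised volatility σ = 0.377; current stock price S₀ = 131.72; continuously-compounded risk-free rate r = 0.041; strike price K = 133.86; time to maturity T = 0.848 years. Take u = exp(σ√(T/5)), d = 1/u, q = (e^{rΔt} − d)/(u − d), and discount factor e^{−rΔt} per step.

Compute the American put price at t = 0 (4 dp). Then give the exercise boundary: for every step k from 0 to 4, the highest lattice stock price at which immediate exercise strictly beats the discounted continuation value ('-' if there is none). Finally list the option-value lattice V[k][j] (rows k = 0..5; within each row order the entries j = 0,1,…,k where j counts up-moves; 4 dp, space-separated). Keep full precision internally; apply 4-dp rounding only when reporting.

Δt=0.16960, u=1.16796, d=0.85619, q=0.48364, disc=e^(-rΔt)=0.99307
k=5 terminal: V=max(K-S,0) → 73.2544 51.1861 21.0821 0.0000 0.0000 0.0000
k=4: j=0 S=70.7849 intr=63.0751 cont=62.1475 V=63.0751[EX]; j=1 S=96.5598 intr=37.3002 cont=36.3726 V=37.3002[EX]; j=2 S=131.7200 intr=2.1400 cont=10.8104 V=10.8104[hold]; j=3 S=179.6831 intr=0.0000 cont=0.0000 V=0.0000[hold]; j=4 S=245.1109 intr=0.0000 cont=0.0000 V=0.0000[hold]  S*(4)=96.5598
k=3: j=0 S=82.6739 intr=51.1861 cont=50.2585 V=51.1861[EX]; j=1 S=112.7779 intr=21.0821 cont=24.3189 V=24.3189[hold]; j=2 S=153.8436 intr=0.0000 cont=5.5433 V=5.5433[hold]; j=3 S=209.8625 intr=0.0000 cont=0.0000 V=0.0000[hold]  S*(3)=82.6739
k=2: j=0 S=96.5598 intr=37.3002 cont=37.9272 V=37.9272[hold]; j=1 S=131.7200 intr=2.1400 cont=15.1326 V=15.1326[hold]; j=2 S=179.6831 intr=0.0000 cont=2.8425 V=2.8425[hold]  S*(2)=-
k=1: j=0 S=112.7779 intr=21.0821 cont=26.7163 V=26.7163[hold]; j=1 S=153.8436 intr=0.0000 cont=9.1249 V=9.1249[hold]  S*(1)=-
k=0: j=0 S=131.7200 intr=2.1400 cont=18.0821 V=18.0821[hold]  S*(0)=-

price = 18.0821
boundary = - - - 82.6739 96.5598
tree:
18.0821
26.7163 9.1249
37.9272 15.1326 2.8425
51.1861 24.3189 5.5433 0.0000
63.0751 37.3002 10.8104 0.0000 0.0000
73.2544 51.1861 21.0821 0.0000 0.0000 0.0000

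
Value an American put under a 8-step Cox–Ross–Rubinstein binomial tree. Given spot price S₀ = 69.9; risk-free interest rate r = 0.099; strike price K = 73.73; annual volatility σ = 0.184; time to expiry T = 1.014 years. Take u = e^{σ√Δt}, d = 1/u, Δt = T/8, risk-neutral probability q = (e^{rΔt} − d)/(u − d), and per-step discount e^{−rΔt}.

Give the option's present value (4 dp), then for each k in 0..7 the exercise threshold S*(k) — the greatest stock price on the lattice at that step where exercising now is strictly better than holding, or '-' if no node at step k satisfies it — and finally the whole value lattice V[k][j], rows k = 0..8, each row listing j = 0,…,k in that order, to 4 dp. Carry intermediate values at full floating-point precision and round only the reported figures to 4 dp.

Δt=0.12675  u=1.06770  d=0.93659  q=0.57994  discount=0.98753
step 8 (expiry): payoffs max(K−S,0) = 32.3414 26.5476 19.9428 12.4134 3.8300 0.0000 0.0000 0.0000 0.0000
step 7: (k=7,j=0): S=44.1906, (K−S)⁺=29.5394, hold=28.6200 ⇒ V=29.5394 exercise | (k=7,j=1): S=50.3766, (K−S)⁺=23.3534, hold=22.4340 ⇒ V=23.3534 exercise | (k=7,j=2): S=57.4286, (K−S)⁺=16.3014, hold=15.3820 ⇒ V=16.3014 exercise | (k=7,j=3): S=65.4678, (K−S)⁺=8.2622, hold=7.3428 ⇒ V=8.2622 exercise | (k=7,j=4): S=74.6323, (K−S)⁺=0.0000, hold=1.5888 ⇒ V=1.5888 continue | (k=7,j=5): S=85.0797, (K−S)⁺=0.0000, hold=0.0000 ⇒ V=0.0000 continue | (k=7,j=6): S=96.9896, (K−S)⁺=0.0000, hold=0.0000 ⇒ V=0.0000 continue | (k=7,j=7): S=110.5667, (K−S)⁺=0.0000, hold=0.0000 ⇒ V=0.0000 continue  boundary S*=65.4678
step 6: (k=6,j=0): S=47.1824, (K−S)⁺=26.5476, hold=25.6282 ⇒ V=26.5476 exercise | (k=6,j=1): S=53.7872, (K−S)⁺=19.9428, hold=19.0234 ⇒ V=19.9428 exercise | (k=6,j=2): S=61.3166, (K−S)⁺=12.4134, hold=11.4940 ⇒ V=12.4134 exercise | (k=6,j=3): S=69.9000, (K−S)⁺=3.8300, hold=4.3372 ⇒ V=4.3372 continue | (k=6,j=4): S=79.6850, (K−S)⁺=0.0000, hold=0.6591 ⇒ V=0.6591 continue | (k=6,j=5): S=90.8397, (K−S)⁺=0.0000, hold=0.0000 ⇒ V=0.0000 continue | (k=6,j=6): S=103.5559, (K−S)⁺=0.0000, hold=0.0000 ⇒ V=0.0000 continue  boundary S*=61.3166
step 5: (k=5,j=0): S=50.3766, (K−S)⁺=23.3534, hold=22.4340 ⇒ V=23.3534 exercise | (k=5,j=1): S=57.4286, (K−S)⁺=16.3014, hold=15.3820 ⇒ V=16.3014 exercise | (k=5,j=2): S=65.4678, (K−S)⁺=8.2622, hold=7.6333 ⇒ V=8.2622 exercise | (k=5,j=3): S=74.6323, (K−S)⁺=0.0000, hold=2.1766 ⇒ V=2.1766 continue | (k=5,j=4): S=85.0797, (K−S)⁺=0.0000, hold=0.2734 ⇒ V=0.2734 continue | (k=5,j=5): S=96.9896, (K−S)⁺=0.0000, hold=0.0000 ⇒ V=0.0000 continue  boundary S*=65.4678
step 4: (k=4,j=0): S=53.7872, (K−S)⁺=19.9428, hold=19.0234 ⇒ V=19.9428 exercise | (k=4,j=1): S=61.3166, (K−S)⁺=12.4134, hold=11.4940 ⇒ V=12.4134 exercise | (k=4,j=2): S=69.9000, (K−S)⁺=3.8300, hold=4.6739 ⇒ V=4.6739 continue | (k=4,j=3): S=79.6850, (K−S)⁺=0.0000, hold=1.0595 ⇒ V=1.0595 continue | (k=4,j=4): S=90.8397, (K−S)⁺=0.0000, hold=0.1134 ⇒ V=0.1134 continue  boundary S*=61.3166
step 3: (k=3,j=0): S=57.4286, (K−S)⁺=16.3014, hold=15.3820 ⇒ V=16.3014 exercise | (k=3,j=1): S=65.4678, (K−S)⁺=8.2622, hold=7.8261 ⇒ V=8.2622 exercise | (k=3,j=2): S=74.6323, (K−S)⁺=0.0000, hold=2.5456 ⇒ V=2.5456 continue | (k=3,j=3): S=85.0797, (K−S)⁺=0.0000, hold=0.5044 ⇒ V=0.5044 continue  boundary S*=65.4678
step 2: (k=2,j=0): S=61.3166, (K−S)⁺=12.4134, hold=11.4940 ⇒ V=12.4134 exercise | (k=2,j=1): S=69.9000, (K−S)⁺=3.8300, hold=4.8852 ⇒ V=4.8852 continue | (k=2,j=2): S=79.6850, (K−S)⁺=0.0000, hold=1.3449 ⇒ V=1.3449 continue  boundary S*=61.3166
step 1: (k=1,j=0): S=65.4678, (K−S)⁺=8.2622, hold=7.9472 ⇒ V=8.2622 exercise | (k=1,j=1): S=74.6323, (K−S)⁺=0.0000, hold=2.7967 ⇒ V=2.7967 continue  boundary S*=65.4678
step 0: (k=0,j=0): S=69.9000, (K−S)⁺=3.8300, hold=5.0291 ⇒ V=5.0291 continue  boundary S*=-

price = 5.0291
boundary = - 65.4678 61.3166 65.4678 61.3166 65.4678 61.3166 65.4678
tree:
5.0291
8.2622 2.7967
12.4134 4.8852 1.3449
16.3014 8.2622 2.5456 0.5044
19.9428 12.4134 4.6739 1.0595 0.1134
23.3534 16.3014 8.2622 2.1766 0.2734 0.0000
26.5476 19.9428 12.4134 4.3372 0.6591 0.0000 0.0000
29.5394 23.3534 16.3014 8.2622 1.5888 0.0000 0.0000 0.0000
32.3414 26.5476 19.9428 12.4134 3.8300 0.0000 0.0000 0.0000 0.0000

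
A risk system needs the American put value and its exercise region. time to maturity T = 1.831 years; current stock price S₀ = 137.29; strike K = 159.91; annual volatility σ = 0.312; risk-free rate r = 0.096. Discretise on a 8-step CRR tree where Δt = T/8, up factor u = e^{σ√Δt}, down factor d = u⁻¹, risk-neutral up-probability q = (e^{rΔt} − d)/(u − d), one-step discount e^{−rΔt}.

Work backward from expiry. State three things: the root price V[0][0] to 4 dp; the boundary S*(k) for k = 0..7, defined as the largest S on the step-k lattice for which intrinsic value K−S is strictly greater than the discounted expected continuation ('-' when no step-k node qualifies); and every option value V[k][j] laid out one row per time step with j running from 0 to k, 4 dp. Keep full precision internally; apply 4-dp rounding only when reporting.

price = 27.7862
boundary = - 118.2537 101.8568 118.2537 101.8568 118.2537 101.8568 118.2537
tree:
27.7862
41.6563 16.9721
58.0532 27.0235 9.0043
72.1764 41.6563 15.5199 3.7568
84.3414 58.0532 25.9242 7.1876 0.9529
94.8196 72.1764 41.6563 13.4268 2.1033 0.0000
103.8449 84.3414 58.0532 24.2545 4.6427 0.0000 0.0000
111.6187 94.8196 72.1764 41.6563 10.2478 0.0000 0.0000 0.0000
118.3147 103.8449 84.3414 58.0532 22.6200 0.0000 0.0000 0.0000 0.0000

Δt=0.22887  u=1.16098  d=0.86134  q=0.53689  discount=0.97827
step 8 (expiry): payoffs max(K−S,0) = 118.3147 103.8449 84.3414 58.0532 22.6200 0.0000 0.0000 0.0000 0.0000
step 7: (k=7,j=0): S=48.2913, (K−S)⁺=111.6187, hold=108.1435 ⇒ V=111.6187 exercise | (k=7,j=1): S=65.0904, (K−S)⁺=94.8196, hold=91.3443 ⇒ V=94.8196 exercise | (k=7,j=2): S=87.7336, (K−S)⁺=72.1764, hold=68.7012 ⇒ V=72.1764 exercise | (k=7,j=3): S=118.2537, (K−S)⁺=41.6563, hold=38.1811 ⇒ V=41.6563 exercise | (k=7,j=4): S=159.3908, (K−S)⁺=0.5192, hold=10.2478 ⇒ V=10.2478 continue | (k=7,j=5): S=214.8384, (K−S)⁺=0.0000, hold=0.0000 ⇒ V=0.0000 continue | (k=7,j=6): S=289.5747, (K−S)⁺=0.0000, hold=0.0000 ⇒ V=0.0000 continue | (k=7,j=7): S=390.3096, (K−S)⁺=0.0000, hold=0.0000 ⇒ V=0.0000 continue  boundary S*=118.2537
step 6: (k=6,j=0): S=56.0651, (K−S)⁺=103.8449, hold=100.3696 ⇒ V=103.8449 exercise | (k=6,j=1): S=75.5686, (K−S)⁺=84.3414, hold=80.8661 ⇒ V=84.3414 exercise | (k=6,j=2): S=101.8568, (K−S)⁺=58.0532, hold=54.5779 ⇒ V=58.0532 exercise | (k=6,j=3): S=137.2900, (K−S)⁺=22.6200, hold=24.2545 ⇒ V=24.2545 continue | (k=6,j=4): S=185.0494, (K−S)⁺=0.0000, hold=4.6427 ⇒ V=4.6427 continue | (k=6,j=5): S=249.4229, (K−S)⁺=0.0000, hold=0.0000 ⇒ V=0.0000 continue | (k=6,j=6): S=336.1901, (K−S)⁺=0.0000, hold=0.0000 ⇒ V=0.0000 continue  boundary S*=101.8568
step 5: (k=5,j=0): S=65.0904, (K−S)⁺=94.8196, hold=91.3443 ⇒ V=94.8196 exercise | (k=5,j=1): S=87.7336, (K−S)⁺=72.1764, hold=68.7012 ⇒ V=72.1764 exercise | (k=5,j=2): S=118.2537, (K−S)⁺=41.6563, hold=39.0396 ⇒ V=41.6563 exercise | (k=5,j=3): S=159.3908, (K−S)⁺=0.5192, hold=13.4268 ⇒ V=13.4268 continue | (k=5,j=4): S=214.8384, (K−S)⁺=0.0000, hold=2.1033 ⇒ V=2.1033 continue | (k=5,j=5): S=289.5747, (K−S)⁺=0.0000, hold=0.0000 ⇒ V=0.0000 continue  boundary S*=118.2537
step 4: (k=4,j=0): S=75.5686, (K−S)⁺=84.3414, hold=80.8661 ⇒ V=84.3414 exercise | (k=4,j=1): S=101.8568, (K−S)⁺=58.0532, hold=54.5779 ⇒ V=58.0532 exercise | (k=4,j=2): S=137.2900, (K−S)⁺=22.6200, hold=25.9242 ⇒ V=25.9242 continue | (k=4,j=3): S=185.0494, (K−S)⁺=0.0000, hold=7.1876 ⇒ V=7.1876 continue | (k=4,j=4): S=249.4229, (K−S)⁺=0.0000, hold=0.9529 ⇒ V=0.9529 continue  boundary S*=101.8568
step 3: (k=3,j=0): S=87.7336, (K−S)⁺=72.1764, hold=68.7012 ⇒ V=72.1764 exercise | (k=3,j=1): S=118.2537, (K−S)⁺=41.6563, hold=39.9166 ⇒ V=41.6563 exercise | (k=3,j=2): S=159.3908, (K−S)⁺=0.5192, hold=15.5199 ⇒ V=15.5199 continue | (k=3,j=3): S=214.8384, (K−S)⁺=0.0000, hold=3.7568 ⇒ V=3.7568 continue  boundary S*=118.2537
step 2: (k=2,j=0): S=101.8568, (K−S)⁺=58.0532, hold=54.5779 ⇒ V=58.0532 exercise | (k=2,j=1): S=137.2900, (K−S)⁺=22.6200, hold=27.0235 ⇒ V=27.0235 continue | (k=2,j=2): S=185.0494, (K−S)⁺=0.0000, hold=9.0043 ⇒ V=9.0043 continue  boundary S*=101.8568
step 1: (k=1,j=0): S=118.2537, (K−S)⁺=41.6563, hold=40.4940 ⇒ V=41.6563 exercise | (k=1,j=1): S=159.3908, (K−S)⁺=0.5192, hold=16.9721 ⇒ V=16.9721 continue  boundary S*=118.2537
step 0: (k=0,j=0): S=137.2900, (K−S)⁺=22.6200, hold=27.7862 ⇒ V=27.7862 continue  boundary S*=-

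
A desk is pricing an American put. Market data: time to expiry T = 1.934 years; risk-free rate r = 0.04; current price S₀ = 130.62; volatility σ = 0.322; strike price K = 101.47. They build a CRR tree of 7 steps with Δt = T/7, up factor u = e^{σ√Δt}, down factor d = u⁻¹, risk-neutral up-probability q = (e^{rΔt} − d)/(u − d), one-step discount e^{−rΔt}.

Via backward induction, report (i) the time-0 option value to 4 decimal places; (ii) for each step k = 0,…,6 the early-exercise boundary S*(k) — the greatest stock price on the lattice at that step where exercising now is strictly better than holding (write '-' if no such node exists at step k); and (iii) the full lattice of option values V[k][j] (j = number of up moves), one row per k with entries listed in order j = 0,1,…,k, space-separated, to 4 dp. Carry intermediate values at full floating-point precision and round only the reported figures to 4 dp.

price = 6.9239
boundary = - - - - 66.3725 56.0380 66.3725
tree:
6.9239
10.9073 2.9424
16.7122 5.1238 0.7429
24.7422 8.7485 1.4741 0.0000
35.0975 14.5446 2.9252 0.0000 0.0000
45.4320 23.2744 5.8047 0.0000 0.0000 0.0000
54.1574 35.0975 11.5186 0.0000 0.0000 0.0000 0.0000
61.5241 45.4320 22.8572 0.0000 0.0000 0.0000 0.0000 0.0000

Δt=0.27629  u=1.18442  d=0.84430  q=0.49046  discount=0.98901
step 7 (expiry): payoffs max(K−S,0) = 61.5241 45.4320 22.8572 0.0000 0.0000 0.0000 0.0000 0.0000
step 6: (k=6,j=0): S=47.3126, (K−S)⁺=54.1574, hold=53.0422 ⇒ V=54.1574 exercise | (k=6,j=1): S=66.3725, (K−S)⁺=35.0975, hold=33.9823 ⇒ V=35.0975 exercise | (k=6,j=2): S=93.1105, (K−S)⁺=8.3595, hold=11.5186 ⇒ V=11.5186 continue | (k=6,j=3): S=130.6200, (K−S)⁺=0.0000, hold=0.0000 ⇒ V=0.0000 continue | (k=6,j=4): S=183.2401, (K−S)⁺=0.0000, hold=0.0000 ⇒ V=0.0000 continue | (k=6,j=5): S=257.0582, (K−S)⁺=0.0000, hold=0.0000 ⇒ V=0.0000 continue | (k=6,j=6): S=360.6137, (K−S)⁺=0.0000, hold=0.0000 ⇒ V=0.0000 continue  boundary S*=66.3725
step 5: (k=5,j=0): S=56.0380, (K−S)⁺=45.4320, hold=44.3168 ⇒ V=45.4320 exercise | (k=5,j=1): S=78.6128, (K−S)⁺=22.8572, hold=23.2744 ⇒ V=23.2744 continue | (k=5,j=2): S=110.2819, (K−S)⁺=0.0000, hold=5.8047 ⇒ V=5.8047 continue | (k=5,j=3): S=154.7088, (K−S)⁺=0.0000, hold=0.0000 ⇒ V=0.0000 continue | (k=5,j=4): S=217.0331, (K−S)⁺=0.0000, hold=0.0000 ⇒ V=0.0000 continue | (k=5,j=5): S=304.4646, (K−S)⁺=0.0000, hold=0.0000 ⇒ V=0.0000 continue  boundary S*=56.0380
step 4: (k=4,j=0): S=66.3725, (K−S)⁺=35.0975, hold=34.1847 ⇒ V=35.0975 exercise | (k=4,j=1): S=93.1105, (K−S)⁺=8.3595, hold=14.5446 ⇒ V=14.5446 continue | (k=4,j=2): S=130.6200, (K−S)⁺=0.0000, hold=2.9252 ⇒ V=2.9252 continue | (k=4,j=3): S=183.2401, (K−S)⁺=0.0000, hold=0.0000 ⇒ V=0.0000 continue | (k=4,j=4): S=257.0582, (K−S)⁺=0.0000, hold=0.0000 ⇒ V=0.0000 continue  boundary S*=66.3725
step 3: (k=3,j=0): S=78.6128, (K−S)⁺=22.8572, hold=24.7422 ⇒ V=24.7422 continue | (k=3,j=1): S=110.2819, (K−S)⁺=0.0000, hold=8.7485 ⇒ V=8.7485 continue | (k=3,j=2): S=154.7088, (K−S)⁺=0.0000, hold=1.4741 ⇒ V=1.4741 continue | (k=3,j=3): S=217.0331, (K−S)⁺=0.0000, hold=0.0000 ⇒ V=0.0000 continue  boundary S*=-
step 2: (k=2,j=0): S=93.1105, (K−S)⁺=8.3595, hold=16.7122 ⇒ V=16.7122 continue | (k=2,j=1): S=130.6200, (K−S)⁺=0.0000, hold=5.1238 ⇒ V=5.1238 continue | (k=2,j=2): S=183.2401, (K−S)⁺=0.0000, hold=0.7429 ⇒ V=0.7429 continue  boundary S*=-
step 1: (k=1,j=0): S=110.2819, (K−S)⁺=0.0000, hold=10.9073 ⇒ V=10.9073 continue | (k=1,j=1): S=154.7088, (K−S)⁺=0.0000, hold=2.9424 ⇒ V=2.9424 continue  boundary S*=-
step 0: (k=0,j=0): S=130.6200, (K−S)⁺=0.0000, hold=6.9239 ⇒ V=6.9239 continue  boundary S*=-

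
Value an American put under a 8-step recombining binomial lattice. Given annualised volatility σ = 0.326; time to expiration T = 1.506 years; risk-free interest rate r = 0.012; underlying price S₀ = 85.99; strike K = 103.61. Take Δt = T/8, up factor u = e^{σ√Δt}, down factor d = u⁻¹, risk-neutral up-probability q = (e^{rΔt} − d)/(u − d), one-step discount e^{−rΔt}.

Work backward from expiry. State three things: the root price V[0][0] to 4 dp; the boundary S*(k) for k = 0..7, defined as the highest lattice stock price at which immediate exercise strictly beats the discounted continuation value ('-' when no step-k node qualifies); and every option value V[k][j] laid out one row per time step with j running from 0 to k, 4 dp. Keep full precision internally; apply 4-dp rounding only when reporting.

Δt=0.18825  u=1.15194  d=0.86810  q=0.47267  discount=0.99774
step 8 (expiry): payoffs max(K−S,0) = 75.8755 66.8075 54.7747 38.8076 17.6200 0.0000 0.0000 0.0000 0.0000
step 7: (k=7,j=0): S=31.9484, (K−S)⁺=71.6616, hold=71.4278 ⇒ V=71.6616 exercise | (k=7,j=1): S=42.3941, (K−S)⁺=61.2159, hold=60.9821 ⇒ V=61.2159 exercise | (k=7,j=2): S=56.2552, (K−S)⁺=47.3548, hold=47.1210 ⇒ V=47.3548 exercise | (k=7,j=3): S=74.6482, (K−S)⁺=28.9618, hold=28.7280 ⇒ V=28.9618 exercise | (k=7,j=4): S=99.0550, (K−S)⁺=4.5550, hold=9.2707 ⇒ V=9.2707 continue | (k=7,j=5): S=131.4417, (K−S)⁺=0.0000, hold=0.0000 ⇒ V=0.0000 continue | (k=7,j=6): S=174.4175, (K−S)⁺=0.0000, hold=0.0000 ⇒ V=0.0000 continue | (k=7,j=7): S=231.4445, (K−S)⁺=0.0000, hold=0.0000 ⇒ V=0.0000 continue  boundary S*=74.6482
step 6: (k=6,j=0): S=36.8025, (K−S)⁺=66.8075, hold=66.5737 ⇒ V=66.8075 exercise | (k=6,j=1): S=48.8353, (K−S)⁺=54.7747, hold=54.5409 ⇒ V=54.7747 exercise | (k=6,j=2): S=64.8024, (K−S)⁺=38.8076, hold=38.5738 ⇒ V=38.8076 exercise | (k=6,j=3): S=85.9900, (K−S)⁺=17.6200, hold=19.6101 ⇒ V=19.6101 continue | (k=6,j=4): S=114.1050, (K−S)⁺=0.0000, hold=4.8777 ⇒ V=4.8777 continue | (k=6,j=5): S=151.4125, (K−S)⁺=0.0000, hold=0.0000 ⇒ V=0.0000 continue | (k=6,j=6): S=200.9178, (K−S)⁺=0.0000, hold=0.0000 ⇒ V=0.0000 continue  boundary S*=64.8024
step 5: (k=5,j=0): S=42.3941, (K−S)⁺=61.2159, hold=60.9821 ⇒ V=61.2159 exercise | (k=5,j=1): S=56.2552, (K−S)⁺=47.3548, hold=47.1210 ⇒ V=47.3548 exercise | (k=5,j=2): S=74.6482, (K−S)⁺=28.9618, hold=29.6665 ⇒ V=29.6665 continue | (k=5,j=3): S=99.0550, (K−S)⁺=4.5550, hold=12.6181 ⇒ V=12.6181 continue | (k=5,j=4): S=131.4417, (K−S)⁺=0.0000, hold=2.5664 ⇒ V=2.5664 continue | (k=5,j=5): S=174.4175, (K−S)⁺=0.0000, hold=0.0000 ⇒ V=0.0000 continue  boundary S*=56.2552
step 4: (k=4,j=0): S=48.8353, (K−S)⁺=54.7747, hold=54.5409 ⇒ V=54.7747 exercise | (k=4,j=1): S=64.8024, (K−S)⁺=38.8076, hold=38.9062 ⇒ V=38.9062 continue | (k=4,j=2): S=85.9900, (K−S)⁺=17.6200, hold=21.5595 ⇒ V=21.5595 continue | (k=4,j=3): S=114.1050, (K−S)⁺=0.0000, hold=7.8492 ⇒ V=7.8492 continue | (k=4,j=4): S=151.4125, (K−S)⁺=0.0000, hold=1.3503 ⇒ V=1.3503 continue  boundary S*=48.8353
step 3: (k=3,j=0): S=56.2552, (K−S)⁺=47.3548, hold=47.1675 ⇒ V=47.3548 exercise | (k=3,j=1): S=74.6482, (K−S)⁺=28.9618, hold=30.6377 ⇒ V=30.6377 continue | (k=3,j=2): S=99.0550, (K−S)⁺=4.5550, hold=15.0451 ⇒ V=15.0451 continue | (k=3,j=3): S=131.4417, (K−S)⁺=0.0000, hold=4.7666 ⇒ V=4.7666 continue  boundary S*=56.2552
step 2: (k=2,j=0): S=64.8024, (K−S)⁺=38.8076, hold=39.3642 ⇒ V=39.3642 continue | (k=2,j=1): S=85.9900, (K−S)⁺=17.6200, hold=23.2151 ⇒ V=23.2151 continue | (k=2,j=2): S=114.1050, (K−S)⁺=0.0000, hold=10.1638 ⇒ V=10.1638 continue  boundary S*=-
step 1: (k=1,j=0): S=74.6482, (K−S)⁺=28.9618, hold=31.6595 ⇒ V=31.6595 continue | (k=1,j=1): S=99.0550, (K−S)⁺=4.5550, hold=17.0078 ⇒ V=17.0078 continue  boundary S*=-
step 0: (k=0,j=0): S=85.9900, (K−S)⁺=17.6200, hold=24.6783 ⇒ V=24.6783 continue  boundary S*=-

price = 24.6783
boundary = - - - 56.2552 48.8353 56.2552 64.8024 74.6482
tree:
24.6783
31.6595 17.0078
39.3642 23.2151 10.1638
47.3548 30.6377 15.0451 4.7666
54.7747 38.9062 21.5595 7.8492 1.3503
61.2159 47.3548 29.6665 12.6181 2.5664 0.0000
66.8075 54.7747 38.8076 19.6101 4.8777 0.0000 0.0000
71.6616 61.2159 47.3548 28.9618 9.2707 0.0000 0.0000 0.0000
75.8755 66.8075 54.7747 38.8076 17.6200 0.0000 0.0000 0.0000 0.0000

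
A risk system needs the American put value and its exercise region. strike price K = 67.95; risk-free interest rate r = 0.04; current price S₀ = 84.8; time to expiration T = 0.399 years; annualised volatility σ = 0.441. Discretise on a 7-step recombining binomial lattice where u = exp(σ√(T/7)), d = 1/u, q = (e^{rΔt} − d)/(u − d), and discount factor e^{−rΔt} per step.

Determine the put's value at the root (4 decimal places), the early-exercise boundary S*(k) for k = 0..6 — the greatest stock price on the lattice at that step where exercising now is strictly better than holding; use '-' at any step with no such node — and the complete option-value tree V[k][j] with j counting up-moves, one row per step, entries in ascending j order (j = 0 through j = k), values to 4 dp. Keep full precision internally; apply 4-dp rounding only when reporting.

price = 2.4837
boundary = - - - - - 50.0919 55.6536
tree:
2.4837
3.9132 0.9745
6.0222 1.6879 0.2201
9.0027 2.8796 0.4280 0.0000
12.9769 4.8169 0.8322 0.0000 0.0000
17.8581 7.8450 1.6181 0.0000 0.0000 0.0000
22.8640 12.2964 3.1461 0.0000 0.0000 0.0000 0.0000
27.3696 17.8581 6.1172 0.0000 0.0000 0.0000 0.0000 0.0000

Δt=0.05700  u=1.11103  d=0.90007  q=0.48452  discount=0.99772
step 7 (expiry): payoffs max(K−S,0) = 27.3696 17.8581 6.1172 0.0000 0.0000 0.0000 0.0000 0.0000
step 6: (k=6,j=0): S=45.0860, (K−S)⁺=22.8640, hold=22.7093 ⇒ V=22.8640 exercise | (k=6,j=1): S=55.6536, (K−S)⁺=12.2964, hold=12.1417 ⇒ V=12.2964 exercise | (k=6,j=2): S=68.6981, (K−S)⁺=0.0000, hold=3.1461 ⇒ V=3.1461 continue | (k=6,j=3): S=84.8000, (K−S)⁺=0.0000, hold=0.0000 ⇒ V=0.0000 continue | (k=6,j=4): S=104.6760, (K−S)⁺=0.0000, hold=0.0000 ⇒ V=0.0000 continue | (k=6,j=5): S=129.2107, (K−S)⁺=0.0000, hold=0.0000 ⇒ V=0.0000 continue | (k=6,j=6): S=159.4961, (K−S)⁺=0.0000, hold=0.0000 ⇒ V=0.0000 continue  boundary S*=55.6536
step 5: (k=5,j=0): S=50.0919, (K−S)⁺=17.8581, hold=17.7034 ⇒ V=17.8581 exercise | (k=5,j=1): S=61.8328, (K−S)⁺=6.1172, hold=7.8450 ⇒ V=7.8450 continue | (k=5,j=2): S=76.3256, (K−S)⁺=0.0000, hold=1.6181 ⇒ V=1.6181 continue | (k=5,j=3): S=94.2153, (K−S)⁺=0.0000, hold=0.0000 ⇒ V=0.0000 continue | (k=5,j=4): S=116.2982, (K−S)⁺=0.0000, hold=0.0000 ⇒ V=0.0000 continue | (k=5,j=5): S=143.5570, (K−S)⁺=0.0000, hold=0.0000 ⇒ V=0.0000 continue  boundary S*=50.0919
step 4: (k=4,j=0): S=55.6536, (K−S)⁺=12.2964, hold=12.9769 ⇒ V=12.9769 continue | (k=4,j=1): S=68.6981, (K−S)⁺=0.0000, hold=4.8169 ⇒ V=4.8169 continue | (k=4,j=2): S=84.8000, (K−S)⁺=0.0000, hold=0.8322 ⇒ V=0.8322 continue | (k=4,j=3): S=104.6760, (K−S)⁺=0.0000, hold=0.0000 ⇒ V=0.0000 continue | (k=4,j=4): S=129.2107, (K−S)⁺=0.0000, hold=0.0000 ⇒ V=0.0000 continue  boundary S*=-
step 3: (k=3,j=0): S=61.8328, (K−S)⁺=6.1172, hold=9.0027 ⇒ V=9.0027 continue | (k=3,j=1): S=76.3256, (K−S)⁺=0.0000, hold=2.8796 ⇒ V=2.8796 continue | (k=3,j=2): S=94.2153, (K−S)⁺=0.0000, hold=0.4280 ⇒ V=0.4280 continue | (k=3,j=3): S=116.2982, (K−S)⁺=0.0000, hold=0.0000 ⇒ V=0.0000 continue  boundary S*=-
step 2: (k=2,j=0): S=68.6981, (K−S)⁺=0.0000, hold=6.0222 ⇒ V=6.0222 continue | (k=2,j=1): S=84.8000, (K−S)⁺=0.0000, hold=1.6879 ⇒ V=1.6879 continue | (k=2,j=2): S=104.6760, (K−S)⁺=0.0000, hold=0.2201 ⇒ V=0.2201 continue  boundary S*=-
step 1: (k=1,j=0): S=76.3256, (K−S)⁺=0.0000, hold=3.9132 ⇒ V=3.9132 continue | (k=1,j=1): S=94.2153, (K−S)⁺=0.0000, hold=0.9745 ⇒ V=0.9745 continue  boundary S*=-
step 0: (k=0,j=0): S=84.8000, (K−S)⁺=0.0000, hold=2.4837 ⇒ V=2.4837 continue  boundary S*=-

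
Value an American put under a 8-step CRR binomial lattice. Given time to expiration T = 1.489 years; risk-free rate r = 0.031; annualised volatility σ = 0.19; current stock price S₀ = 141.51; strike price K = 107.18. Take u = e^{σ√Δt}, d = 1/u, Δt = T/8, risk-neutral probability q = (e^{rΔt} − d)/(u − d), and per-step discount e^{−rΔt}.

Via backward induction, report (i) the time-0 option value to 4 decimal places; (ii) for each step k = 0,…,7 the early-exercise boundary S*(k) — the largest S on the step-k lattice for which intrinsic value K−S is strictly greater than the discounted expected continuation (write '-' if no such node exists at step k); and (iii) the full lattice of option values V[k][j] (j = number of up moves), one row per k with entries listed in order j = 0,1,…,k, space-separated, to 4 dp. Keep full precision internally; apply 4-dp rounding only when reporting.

price = 1.1360
boundary = - - - - - - 86.5350 93.9271
tree:
1.1360
1.9627 0.3695
3.3300 0.6960 0.0659
5.5257 1.2978 0.1367 0.0000
8.9187 2.3896 0.2833 0.0000 0.0000
13.8930 4.3303 0.5872 0.0000 0.0000 0.0000
20.6450 7.6848 1.2171 0.0000 0.0000 0.0000 0.0000
27.4553 13.2529 2.5228 0.0000 0.0000 0.0000 0.0000 0.0000
33.7297 20.6450 5.2293 0.0000 0.0000 0.0000 0.0000 0.0000 0.0000

Δt=0.18613  u=1.08542  d=0.92130  q=0.51478  discount=0.99425
step 8 (expiry): payoffs max(K−S,0) = 33.7297 20.6450 5.2293 0.0000 0.0000 0.0000 0.0000 0.0000 0.0000
step 7: (k=7,j=0): S=79.7247, (K−S)⁺=27.4553, hold=26.8387 ⇒ V=27.4553 exercise | (k=7,j=1): S=93.9271, (K−S)⁺=13.2529, hold=12.6362 ⇒ V=13.2529 exercise | (k=7,j=2): S=110.6597, (K−S)⁺=0.0000, hold=2.5228 ⇒ V=2.5228 continue | (k=7,j=3): S=130.3731, (K−S)⁺=0.0000, hold=0.0000 ⇒ V=0.0000 continue | (k=7,j=4): S=153.5983, (K−S)⁺=0.0000, hold=0.0000 ⇒ V=0.0000 continue | (k=7,j=5): S=180.9609, (K−S)⁺=0.0000, hold=0.0000 ⇒ V=0.0000 continue | (k=7,j=6): S=213.1980, (K−S)⁺=0.0000, hold=0.0000 ⇒ V=0.0000 continue | (k=7,j=7): S=251.1780, (K−S)⁺=0.0000, hold=0.0000 ⇒ V=0.0000 continue  boundary S*=93.9271
step 6: (k=6,j=0): S=86.5350, (K−S)⁺=20.6450, hold=20.0283 ⇒ V=20.6450 exercise | (k=6,j=1): S=101.9507, (K−S)⁺=5.2293, hold=7.6848 ⇒ V=7.6848 continue | (k=6,j=2): S=120.1126, (K−S)⁺=0.0000, hold=1.2171 ⇒ V=1.2171 continue | (k=6,j=3): S=141.5100, (K−S)⁺=0.0000, hold=0.0000 ⇒ V=0.0000 continue | (k=6,j=4): S=166.7192, (K−S)⁺=0.0000, hold=0.0000 ⇒ V=0.0000 continue | (k=6,j=5): S=196.4192, (K−S)⁺=0.0000, hold=0.0000 ⇒ V=0.0000 continue | (k=6,j=6): S=231.4101, (K−S)⁺=0.0000, hold=0.0000 ⇒ V=0.0000 continue  boundary S*=86.5350
step 5: (k=5,j=0): S=93.9271, (K−S)⁺=13.2529, hold=13.8930 ⇒ V=13.8930 continue | (k=5,j=1): S=110.6597, (K−S)⁺=0.0000, hold=4.3303 ⇒ V=4.3303 continue | (k=5,j=2): S=130.3731, (K−S)⁺=0.0000, hold=0.5872 ⇒ V=0.5872 continue | (k=5,j=3): S=153.5983, (K−S)⁺=0.0000, hold=0.0000 ⇒ V=0.0000 continue | (k=5,j=4): S=180.9609, (K−S)⁺=0.0000, hold=0.0000 ⇒ V=0.0000 continue | (k=5,j=5): S=213.1980, (K−S)⁺=0.0000, hold=0.0000 ⇒ V=0.0000 continue  boundary S*=-
step 4: (k=4,j=0): S=101.9507, (K−S)⁺=5.2293, hold=8.9187 ⇒ V=8.9187 continue | (k=4,j=1): S=120.1126, (K−S)⁺=0.0000, hold=2.3896 ⇒ V=2.3896 continue | (k=4,j=2): S=141.5100, (K−S)⁺=0.0000, hold=0.2833 ⇒ V=0.2833 continue | (k=4,j=3): S=166.7192, (K−S)⁺=0.0000, hold=0.0000 ⇒ V=0.0000 continue | (k=4,j=4): S=196.4192, (K−S)⁺=0.0000, hold=0.0000 ⇒ V=0.0000 continue  boundary S*=-
step 3: (k=3,j=0): S=110.6597, (K−S)⁺=0.0000, hold=5.5257 ⇒ V=5.5257 continue | (k=3,j=1): S=130.3731, (K−S)⁺=0.0000, hold=1.2978 ⇒ V=1.2978 continue | (k=3,j=2): S=153.5983, (K−S)⁺=0.0000, hold=0.1367 ⇒ V=0.1367 continue | (k=3,j=3): S=180.9609, (K−S)⁺=0.0000, hold=0.0000 ⇒ V=0.0000 continue  boundary S*=-
step 2: (k=2,j=0): S=120.1126, (K−S)⁺=0.0000, hold=3.3300 ⇒ V=3.3300 continue | (k=2,j=1): S=141.5100, (K−S)⁺=0.0000, hold=0.6960 ⇒ V=0.6960 continue | (k=2,j=2): S=166.7192, (K−S)⁺=0.0000, hold=0.0659 ⇒ V=0.0659 continue  boundary S*=-
step 1: (k=1,j=0): S=130.3731, (K−S)⁺=0.0000, hold=1.9627 ⇒ V=1.9627 continue | (k=1,j=1): S=153.5983, (K−S)⁺=0.0000, hold=0.3695 ⇒ V=0.3695 continue  boundary S*=-
step 0: (k=0,j=0): S=141.5100, (K−S)⁺=0.0000, hold=1.1360 ⇒ V=1.1360 continue  boundary S*=-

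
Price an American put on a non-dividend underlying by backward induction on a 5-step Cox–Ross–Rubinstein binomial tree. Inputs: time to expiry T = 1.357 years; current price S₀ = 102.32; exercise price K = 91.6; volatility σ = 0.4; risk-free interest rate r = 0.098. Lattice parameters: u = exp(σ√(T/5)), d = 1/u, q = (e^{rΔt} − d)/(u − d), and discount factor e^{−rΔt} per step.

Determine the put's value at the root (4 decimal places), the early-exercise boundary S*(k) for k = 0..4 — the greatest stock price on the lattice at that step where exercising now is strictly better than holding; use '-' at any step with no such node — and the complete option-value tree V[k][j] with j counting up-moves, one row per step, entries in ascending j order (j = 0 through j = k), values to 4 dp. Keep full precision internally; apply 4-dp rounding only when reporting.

price = 9.1809
boundary = - - - 54.7596 67.4466
tree:
9.1809
15.1791 3.9537
24.2253 7.3660 0.9133
36.8404 13.4905 1.9231 0.0000
47.1410 24.1534 4.0494 0.0000 0.0000
55.5039 36.8404 8.5269 0.0000 0.0000 0.0000

params: Δt=0.27140 u=1.23169 d=0.81189 q=0.51230 e^(-rΔt)=0.97375
t_5 payoffs: 55.5039 36.8404 8.5269 0.0000 0.0000 0.0000
t_4: node(4,0) S=44.4590 payoff=47.1410 vs cont=44.7368 → 47.1410 [stop]  node(4,1) S=67.4466 payoff=24.1534 vs cont=21.7492 → 24.1534 [stop]  node(4,2) S=102.3200 payoff=0.0000 vs cont=4.0494 → 4.0494 [wait]  node(4,3) S=155.2247 payoff=0.0000 vs cont=0.0000 → 0.0000 [wait]  node(4,4) S=235.4838 payoff=0.0000 vs cont=0.0000 → 0.0000 [wait]  ⇒ S*(4)=67.4466
t_3: node(3,0) S=54.7596 payoff=36.8404 vs cont=34.4362 → 36.8404 [stop]  node(3,1) S=83.0731 payoff=8.5269 vs cont=13.4905 → 13.4905 [wait]  node(3,2) S=126.0261 payoff=0.0000 vs cont=1.9231 → 1.9231 [wait]  node(3,3) S=191.1881 payoff=0.0000 vs cont=0.0000 → 0.0000 [wait]  ⇒ S*(3)=54.7596
t_2: node(2,0) S=67.4466 payoff=24.1534 vs cont=24.2253 → 24.2253 [wait]  node(2,1) S=102.3200 payoff=0.0000 vs cont=7.3660 → 7.3660 [wait]  node(2,2) S=155.2247 payoff=0.0000 vs cont=0.9133 → 0.9133 [wait]  ⇒ S*(2)=-
t_1: node(1,0) S=83.0731 payoff=8.5269 vs cont=15.1791 → 15.1791 [wait]  node(1,1) S=126.0261 payoff=0.0000 vs cont=3.9537 → 3.9537 [wait]  ⇒ S*(1)=-
t_0: node(0,0) S=102.3200 payoff=0.0000 vs cont=9.1809 → 9.1809 [wait]  ⇒ S*(0)=-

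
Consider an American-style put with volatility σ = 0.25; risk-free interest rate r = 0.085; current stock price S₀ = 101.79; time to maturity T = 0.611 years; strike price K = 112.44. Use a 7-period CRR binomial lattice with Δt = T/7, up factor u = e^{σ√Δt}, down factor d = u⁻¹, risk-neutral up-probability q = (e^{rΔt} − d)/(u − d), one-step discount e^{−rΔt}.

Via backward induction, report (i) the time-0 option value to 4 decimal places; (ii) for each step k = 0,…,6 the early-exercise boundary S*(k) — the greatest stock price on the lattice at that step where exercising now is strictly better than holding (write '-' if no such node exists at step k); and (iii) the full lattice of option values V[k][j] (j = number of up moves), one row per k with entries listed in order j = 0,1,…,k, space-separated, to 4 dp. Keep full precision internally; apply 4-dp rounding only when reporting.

Δt=0.08729, u=1.07666, d=0.92880, q=0.53191, disc=e^(-rΔt)=0.99261
k=7 terminal: V=max(K-S,0) → 51.7433 42.0811 30.8807 17.8973 2.8471 0.0000 0.0000 0.0000
k=6: j=0 S=65.3495 intr=47.0905 cont=46.2594 V=47.0905[EX]; j=1 S=75.7524 intr=36.6876 cont=35.8564 V=36.6876[EX]; j=2 S=87.8114 intr=24.6286 cont=23.7975 V=24.6286[EX]; j=3 S=101.7900 intr=10.6500 cont=9.8189 V=10.6500[EX]; j=4 S=117.9939 intr=0.0000 cont=1.3229 V=1.3229[hold]; j=5 S=136.7772 intr=0.0000 cont=0.0000 V=0.0000[hold]; j=6 S=158.5507 intr=0.0000 cont=0.0000 V=0.0000[hold]  S*(6)=101.7900
k=5: j=0 S=70.3589 intr=42.0811 cont=41.2499 V=42.0811[EX]; j=1 S=81.5593 intr=30.8807 cont=30.0495 V=30.8807[EX]; j=2 S=94.5427 intr=17.8973 cont=17.0662 V=17.8973[EX]; j=3 S=109.5929 intr=2.8471 cont=5.6468 V=5.6468[hold]; j=4 S=127.0389 intr=0.0000 cont=0.6146 V=0.6146[hold]; j=5 S=147.2621 intr=0.0000 cont=0.0000 V=0.0000[hold]  S*(5)=94.5427
k=4: j=0 S=75.7524 intr=36.6876 cont=35.8564 V=36.6876[EX]; j=1 S=87.8114 intr=24.6286 cont=23.7975 V=24.6286[EX]; j=2 S=101.7900 intr=10.6500 cont=11.2970 V=11.2970[hold]; j=3 S=117.9939 intr=0.0000 cont=2.9482 V=2.9482[hold]; j=4 S=136.7772 intr=0.0000 cont=0.2856 V=0.2856[hold]  S*(4)=87.8114
k=3: j=0 S=81.5593 intr=30.8807 cont=30.0495 V=30.8807[EX]; j=1 S=94.5427 intr=17.8973 cont=17.4078 V=17.8973[EX]; j=2 S=109.5929 intr=2.8471 cont=6.8055 V=6.8055[hold]; j=3 S=127.0389 intr=0.0000 cont=1.5206 V=1.5206[hold]  S*(3)=94.5427
k=2: j=0 S=87.8114 intr=24.6286 cont=23.7975 V=24.6286[EX]; j=1 S=101.7900 intr=10.6500 cont=11.9088 V=11.9088[hold]; j=2 S=117.9939 intr=0.0000 cont=3.9649 V=3.9649[hold]  S*(2)=87.8114
k=1: j=0 S=94.5427 intr=17.8973 cont=17.7308 V=17.8973[EX]; j=1 S=109.5929 intr=2.8471 cont=7.6266 V=7.6266[hold]  S*(1)=94.5427
k=0: j=0 S=101.7900 intr=10.6500 cont=12.3423 V=12.3423[hold]  S*(0)=-

price = 12.3423
boundary = - 94.5427 87.8114 94.5427 87.8114 94.5427 101.7900
tree:
12.3423
17.8973 7.6266
24.6286 11.9088 3.9649
30.8807 17.8973 6.8055 1.5206
36.6876 24.6286 11.2970 2.9482 0.2856
42.0811 30.8807 17.8973 5.6468 0.6146 0.0000
47.0905 36.6876 24.6286 10.6500 1.3229 0.0000 0.0000
51.7433 42.0811 30.8807 17.8973 2.8471 0.0000 0.0000 0.0000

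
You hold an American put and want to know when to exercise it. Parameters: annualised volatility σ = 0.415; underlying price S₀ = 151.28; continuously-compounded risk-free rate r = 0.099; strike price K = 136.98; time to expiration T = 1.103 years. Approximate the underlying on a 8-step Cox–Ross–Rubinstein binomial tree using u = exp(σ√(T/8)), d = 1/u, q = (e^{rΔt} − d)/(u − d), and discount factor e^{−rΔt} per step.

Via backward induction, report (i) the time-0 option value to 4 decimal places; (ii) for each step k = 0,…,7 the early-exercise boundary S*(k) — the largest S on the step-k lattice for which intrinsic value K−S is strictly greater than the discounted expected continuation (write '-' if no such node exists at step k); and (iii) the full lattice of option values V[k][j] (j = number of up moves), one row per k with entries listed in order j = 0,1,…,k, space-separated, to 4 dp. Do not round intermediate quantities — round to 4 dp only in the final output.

Δt=0.13787  u=1.16660  d=0.85719  q=0.50597  discount=0.98644
step 8 (expiry): payoffs max(K−S,0) = 92.8841 76.9672 55.3049 25.8233 0.0000 0.0000 0.0000 0.0000 0.0000
step 7: (k=7,j=0): S=51.4423, (K−S)⁺=85.5377, hold=83.6806 ⇒ V=85.5377 exercise | (k=7,j=1): S=70.0111, (K−S)⁺=66.9689, hold=65.1119 ⇒ V=66.9689 exercise | (k=7,j=2): S=95.2824, (K−S)⁺=41.6976, hold=39.8406 ⇒ V=41.6976 exercise | (k=7,j=3): S=129.6757, (K−S)⁺=7.3043, hold=12.5846 ⇒ V=12.5846 continue | (k=7,j=4): S=176.4837, (K−S)⁺=0.0000, hold=0.0000 ⇒ V=0.0000 continue | (k=7,j=5): S=240.1875, (K−S)⁺=0.0000, hold=0.0000 ⇒ V=0.0000 continue | (k=7,j=6): S=326.8860, (K−S)⁺=0.0000, hold=0.0000 ⇒ V=0.0000 continue | (k=7,j=7): S=444.8794, (K−S)⁺=0.0000, hold=0.0000 ⇒ V=0.0000 continue  boundary S*=95.2824
step 6: (k=6,j=0): S=60.0128, (K−S)⁺=76.9672, hold=75.1102 ⇒ V=76.9672 exercise | (k=6,j=1): S=81.6751, (K−S)⁺=55.3049, hold=53.4479 ⇒ V=55.3049 exercise | (k=6,j=2): S=111.1567, (K−S)⁺=25.8233, hold=26.6017 ⇒ V=26.6017 continue | (k=6,j=3): S=151.2800, (K−S)⁺=0.0000, hold=6.1329 ⇒ V=6.1329 continue | (k=6,j=4): S=205.8863, (K−S)⁺=0.0000, hold=0.0000 ⇒ V=0.0000 continue | (k=6,j=5): S=280.2034, (K−S)⁺=0.0000, hold=0.0000 ⇒ V=0.0000 continue | (k=6,j=6): S=381.3461, (K−S)⁺=0.0000, hold=0.0000 ⇒ V=0.0000 continue  boundary S*=81.6751
step 5: (k=5,j=0): S=70.0111, (K−S)⁺=66.9689, hold=65.1119 ⇒ V=66.9689 exercise | (k=5,j=1): S=95.2824, (K−S)⁺=41.6976, hold=40.2291 ⇒ V=41.6976 exercise | (k=5,j=2): S=129.6757, (K−S)⁺=7.3043, hold=16.0249 ⇒ V=16.0249 continue | (k=5,j=3): S=176.4837, (K−S)⁺=0.0000, hold=2.9888 ⇒ V=2.9888 continue | (k=5,j=4): S=240.1875, (K−S)⁺=0.0000, hold=0.0000 ⇒ V=0.0000 continue | (k=5,j=5): S=326.8860, (K−S)⁺=0.0000, hold=0.0000 ⇒ V=0.0000 continue  boundary S*=95.2824
step 4: (k=4,j=0): S=81.6751, (K−S)⁺=55.3049, hold=53.4479 ⇒ V=55.3049 exercise | (k=4,j=1): S=111.1567, (K−S)⁺=25.8233, hold=28.3188 ⇒ V=28.3188 continue | (k=4,j=2): S=151.2800, (K−S)⁺=0.0000, hold=9.3012 ⇒ V=9.3012 continue | (k=4,j=3): S=205.8863, (K−S)⁺=0.0000, hold=1.4565 ⇒ V=1.4565 continue | (k=4,j=4): S=280.2034, (K−S)⁺=0.0000, hold=0.0000 ⇒ V=0.0000 continue  boundary S*=81.6751
step 3: (k=3,j=0): S=95.2824, (K−S)⁺=41.6976, hold=41.0861 ⇒ V=41.6976 exercise | (k=3,j=1): S=129.6757, (K−S)⁺=7.3043, hold=18.4430 ⇒ V=18.4430 continue | (k=3,j=2): S=176.4837, (K−S)⁺=0.0000, hold=5.2597 ⇒ V=5.2597 continue | (k=3,j=3): S=240.1875, (K−S)⁺=0.0000, hold=0.7098 ⇒ V=0.7098 continue  boundary S*=95.2824
step 2: (k=2,j=0): S=111.1567, (K−S)⁺=25.8233, hold=29.5257 ⇒ V=29.5257 continue | (k=2,j=1): S=151.2800, (K−S)⁺=0.0000, hold=11.6131 ⇒ V=11.6131 continue | (k=2,j=2): S=205.8863, (K−S)⁺=0.0000, hold=2.9175 ⇒ V=2.9175 continue  boundary S*=-
step 1: (k=1,j=0): S=129.6757, (K−S)⁺=7.3043, hold=20.1851 ⇒ V=20.1851 continue | (k=1,j=1): S=176.4837, (K−S)⁺=0.0000, hold=7.1156 ⇒ V=7.1156 continue  boundary S*=-
step 0: (k=0,j=0): S=151.2800, (K−S)⁺=0.0000, hold=13.3883 ⇒ V=13.3883 continue  boundary S*=-

price = 13.3883
boundary = - - - 95.2824 81.6751 95.2824 81.6751 95.2824
tree:
13.3883
20.1851 7.1156
29.5257 11.6131 2.9175
41.6976 18.4430 5.2597 0.7098
55.3049 28.3188 9.3012 1.4565 0.0000
66.9689 41.6976 16.0249 2.9888 0.0000 0.0000
76.9672 55.3049 26.6017 6.1329 0.0000 0.0000 0.0000
85.5377 66.9689 41.6976 12.5846 0.0000 0.0000 0.0000 0.0000
92.8841 76.9672 55.3049 25.8233 0.0000 0.0000 0.0000 0.0000 0.0000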